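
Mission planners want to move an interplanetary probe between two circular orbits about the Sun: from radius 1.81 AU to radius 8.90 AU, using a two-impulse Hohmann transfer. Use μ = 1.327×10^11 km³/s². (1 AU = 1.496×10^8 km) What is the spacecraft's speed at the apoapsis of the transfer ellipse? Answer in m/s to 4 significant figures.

In km: r₁ = 1.81 × 1.496×10^8 = 2.70776×10^8 km; r₂ = 8.90 × 1.496×10^8 = 1.33144×10^9 km.
Semi-major axis of the transfer orbit: a_t = (2.70776×10^8 + 1.33144×10^9)/2 = 8.01108×10^8 km.
At apoapsis, r = 1.33144×10^9 km.
Vis-viva: v = √[μ(2/r − 1/a_t)] = √[1.327×10^11 × (2/1.33144×10^9 − 1/8.01108×10^8)] = 5.804 km/s.

v = 5804 m/s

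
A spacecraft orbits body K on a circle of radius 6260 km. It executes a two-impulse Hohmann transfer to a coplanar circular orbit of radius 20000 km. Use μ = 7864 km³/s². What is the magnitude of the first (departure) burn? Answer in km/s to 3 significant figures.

The Hohmann ellipse has a_t = (r₁ + r₂)/2 = 13130 km.
Circular speed at r = 6260 km: v_c = √(μ/r) = 1.1208 km/s.
Transfer-orbit speed at the same r (vis-viva, a = a_t): v_t = √[μ(2/r − 1/a_t)] = 1.3833 km/s.
Δv₁ = |v_t − v_c| = |1.3833 − 1.1208| = 0.2625 km/s.

Δv₁ = 0.262 km/s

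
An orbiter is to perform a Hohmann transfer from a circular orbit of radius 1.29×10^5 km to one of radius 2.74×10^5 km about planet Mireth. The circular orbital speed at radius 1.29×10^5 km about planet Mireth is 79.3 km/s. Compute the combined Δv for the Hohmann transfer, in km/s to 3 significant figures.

Δv = 24.0 km/s

From the circular-orbit relation v² = μ/r at r = 1.29×10^5 km: μ = v²r = (79.3)² × 1.29×10^5 = 8.11215×10^8 km³/s².
Semi-major axis of the transfer orbit: a_t = (1.290×10^5 + 2.740×10^5)/2 = 2.015×10^5 km.
Circular speed at r₁: v₁ = √(μ/r₁) = √(8.11215×10^8/1.290×10^5) = 79.30 km/s.
Transfer-orbit speed at r₁ (v² = μ(2/r − 1/a)): v_p = √[μ(2/r₁ − 1/a_t)] = 92.47 km/s.
First burn Δv₁ = |v_p − v₁| = 13.17 km/s.
At r₂, v₂ = √(μ/r₂) = 54.412 km/s.
Transfer-orbit speed at r₂: v_a = √[μ(2/r₂ − 1/a_t)] = 43.536 km/s.
Second burn Δv₂ = |v₂ − v_a| = 10.88 km/s.
Δv = Δv₁ + Δv₂ = 13.17 + 10.88 = 24.05 km/s.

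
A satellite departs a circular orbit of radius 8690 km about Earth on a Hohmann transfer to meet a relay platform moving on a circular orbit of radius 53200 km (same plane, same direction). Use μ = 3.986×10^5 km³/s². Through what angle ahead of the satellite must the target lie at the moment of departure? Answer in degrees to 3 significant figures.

The Hohmann ellipse has a_t = (r₁ + r₂)/2 = 30945 km.
The half-period of the transfer ellipse is t = π√(a_t³/μ) = 27087 s.
The target's mean motion on its circular orbit is ω₂ = √(μ/r₂³) = 5.1452×10^-5 rad/s.
Angle swept by the target during transfer: ω₂·t = 1.3937 rad = 79.85°.
The satellite traverses 180° on the transfer ellipse, so the target must lead by 180° − 79.85° = 100°.

φ = 100°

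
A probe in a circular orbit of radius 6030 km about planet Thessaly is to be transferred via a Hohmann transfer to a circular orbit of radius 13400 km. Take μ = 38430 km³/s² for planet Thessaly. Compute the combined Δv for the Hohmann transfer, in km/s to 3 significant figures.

Semi-major axis of the transfer orbit: a_t = (6030 + 13400)/2 = 9715 km.
Circular speed at r₁: v₁ = √(μ/r₁) = √(38430/6030) = 2.5245 km/s.
Transfer-orbit speed at r₁ (v² = μ(2/r − 1/a)): v_p = √[μ(2/r₁ − 1/a_t)] = 2.9649 km/s.
First burn Δv₁ = |v_p − v₁| = 0.4404 km/s.
Circular speed at r₂: v₂ = √(μ/r₂) = 1.6935 km/s.
Transfer-orbit speed at r₂: v_a = √[μ(2/r₂ − 1/a_t)] = 1.3342 km/s.
Second burn Δv₂ = |v₂ − v_a| = 0.3593 km/s.
Δv = Δv₁ + Δv₂ = 0.4404 + 0.3593 = 0.7997 km/s.

Δv = 0.800 km/s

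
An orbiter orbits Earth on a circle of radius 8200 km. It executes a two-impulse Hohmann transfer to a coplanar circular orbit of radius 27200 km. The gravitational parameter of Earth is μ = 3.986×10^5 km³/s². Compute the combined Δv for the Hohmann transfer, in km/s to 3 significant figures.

Δv = 2.89 km/s

Transfer-ellipse semi-major axis a_t = (r₁ + r₂)/2 = (8200 + 27200)/2 = 17700 km.
Circular speed at r₁: v₁ = √(μ/r₁) = √(3.986×10^5/8200) = 6.9721 km/s.
Transfer-orbit speed at r₁ (vis-viva): v_p = √[μ(2/r₁ − 1/a_t)] = 8.6429 km/s.
First burn Δv₁ = |v_p − v₁| = 1.6708 km/s.
Circular speed at r₂: v₂ = √(μ/r₂) = 3.8281 km/s.
Transfer-orbit speed at r₂: v_a = √[μ(2/r₂ − 1/a_t)] = 2.6056 km/s.
Second burn Δv₂ = |v₂ − v_a| = 1.2225 km/s.
Total Δv = Δv₁ + Δv₂ = 2.893 km/s.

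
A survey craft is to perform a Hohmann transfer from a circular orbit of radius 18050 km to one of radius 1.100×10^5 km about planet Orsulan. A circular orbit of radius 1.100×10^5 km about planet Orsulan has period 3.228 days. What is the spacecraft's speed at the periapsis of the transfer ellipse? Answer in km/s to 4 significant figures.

From Kepler's third law T² = 4π²r³/μ at r = 1.100×10^5 km, T = 3.228 days = 3.228 × 86400 s = 2.788992×10^5 s: μ = 4π²r³/T² = 6.75528×10^5 km³/s².
The Hohmann ellipse has a_t = (r₁ + r₂)/2 = 64025 km.
The periapsis of the transfer ellipse is at r = 18050 km.
From the vis-viva equation, v = √[μ(2/r − 1/a_t)] = 8.019 km/s.

v = 8.019 km/s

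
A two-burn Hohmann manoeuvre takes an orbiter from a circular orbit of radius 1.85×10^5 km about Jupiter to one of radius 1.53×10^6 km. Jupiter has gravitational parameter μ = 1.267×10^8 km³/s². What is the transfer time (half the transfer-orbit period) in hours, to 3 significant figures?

t = 61.6 hours

Transfer-ellipse semi-major axis a_t = (r₁ + r₂)/2 = (1.850×10^5 + 1.530×10^6)/2 = 8.575×10^5 km.
Half the transfer-orbit period gives t = π√(a_t³/μ) = 2.216×10^5 s.
Converting: 2.216×10^5 s ÷ 3600 s/hour = 61.6 hours.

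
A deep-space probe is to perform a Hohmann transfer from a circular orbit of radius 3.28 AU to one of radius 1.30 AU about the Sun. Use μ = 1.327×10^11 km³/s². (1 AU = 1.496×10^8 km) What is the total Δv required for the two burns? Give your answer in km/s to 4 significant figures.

Δv = 9.195 km/s

In km: r₁ = 3.28 × 1.496×10^8 = 4.90688×10^8 km; r₂ = 1.30 × 1.496×10^8 = 1.9448×10^8 km.
Semi-major axis of the transfer orbit: a_t = (4.90688×10^8 + 1.9448×10^8)/2 = 3.42584×10^8 km.
Circular speed at r₁: v₁ = √(μ/r₁) = √(1.327×10^11/4.90688×10^8) = 16.44496 km/s.
On the transfer ellipse at r₁, v² = μ(2/r − 1/a) gives v_a = √[μ(2/r₁ − 1/a_t)] = 12.39044 km/s.
First burn Δv₁ = |v_a − v₁| = 4.0545 km/s.
At r₂, v₂ = √(μ/r₂) = 26.1215 km/s.
Transfer-orbit speed at r₂: v_p = √[μ(2/r₂ − 1/a_t)] = 31.2620 km/s.
Second burn Δv₂ = |v₂ − v_p| = 5.1405 km/s.
Δv = Δv₁ + Δv₂ = 4.0545 + 5.1405 = 9.195 km/s.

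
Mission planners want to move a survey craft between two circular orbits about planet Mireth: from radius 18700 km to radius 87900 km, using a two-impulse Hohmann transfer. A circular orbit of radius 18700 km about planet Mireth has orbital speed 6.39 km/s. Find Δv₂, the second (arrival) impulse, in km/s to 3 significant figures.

Δv₂ = 1.20 km/s

From the circular-orbit relation v² = μ/r at r = 18700 km: μ = v²r = (6.39)² × 18700 = 7.63560×10^5 km³/s².
Semi-major axis of the transfer orbit: a_t = (18700 + 87900)/2 = 53300 km.
Circular speed at r = 87900 km: v_c = √(μ/r) = 2.94732 km/s.
Transfer-orbit speed at the same r (vis-viva, a = a_t): v_t = √[μ(2/r − 1/a_t)] = 1.74576 km/s.
Δv₂ = |v_t − v_c| = |1.74576 − 2.94732| = 1.202 km/s.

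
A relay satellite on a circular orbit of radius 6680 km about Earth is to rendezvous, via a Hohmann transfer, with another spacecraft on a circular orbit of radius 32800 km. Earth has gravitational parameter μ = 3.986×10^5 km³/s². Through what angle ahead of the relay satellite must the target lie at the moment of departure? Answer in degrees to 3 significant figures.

φ = 96.0°

The Hohmann ellipse has a_t = (r₁ + r₂)/2 = 19740 km.
The half-period of the transfer ellipse is t = π√(a_t³/μ) = 13801 s.
The target's mean motion on its circular orbit is ω₂ = √(μ/r₂³) = 1.0628×10^-4 rad/s.
Angle swept by the target during transfer: ω₂·t = 1.4668 rad = 84.04°.
Arrival is 180° from departure on the ellipse, so φ = 180° − 84.04° = 96.0°.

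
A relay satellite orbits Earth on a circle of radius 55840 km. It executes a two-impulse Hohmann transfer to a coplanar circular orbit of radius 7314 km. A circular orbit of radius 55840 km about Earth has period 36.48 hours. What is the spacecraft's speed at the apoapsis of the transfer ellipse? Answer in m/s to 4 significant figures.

v = 1286 m/s

From Kepler's third law T² = 4π²r³/μ at r = 55840 km, T = 36.48 hours = 36.48 × 3600 s = 1.31328×10^5 s: μ = 4π²r³/T² = 3.98549×10^5 km³/s².
The Hohmann ellipse has a_t = (r₁ + r₂)/2 = 31577 km.
At apoapsis, r = 55840 km.
Applying v² = μ(2/r − 1/a_t): v = 1.286 km/s.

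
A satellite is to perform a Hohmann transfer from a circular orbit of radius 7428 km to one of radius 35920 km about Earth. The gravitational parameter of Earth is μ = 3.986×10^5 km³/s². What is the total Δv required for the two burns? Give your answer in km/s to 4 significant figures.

Δv = 3.486 km/s

Transfer-ellipse semi-major axis a_t = (r₁ + r₂)/2 = (7428 + 35920)/2 = 21674 km.
At r₁ the circular-orbit speed is v₁ = √(μ/r₁) = 7.325 km/s.
Transfer-orbit speed at r₁ (v² = μ(2/r − 1/a)): v_p = √[μ(2/r₁ − 1/a_t)] = 9.430 km/s.
First burn Δv₁ = |v_p − v₁| = 2.105 km/s.
Circular speed at r₂: v₂ = √(μ/r₂) = 3.331 km/s.
Transfer-orbit speed at r₂: v_a = √[μ(2/r₂ − 1/a_t)] = 1.950 km/s.
Second burn Δv₂ = |v₂ − v_a| = 1.381 km/s.
Δv = Δv₁ + Δv₂ = 2.105 + 1.381 = 3.486 km/s.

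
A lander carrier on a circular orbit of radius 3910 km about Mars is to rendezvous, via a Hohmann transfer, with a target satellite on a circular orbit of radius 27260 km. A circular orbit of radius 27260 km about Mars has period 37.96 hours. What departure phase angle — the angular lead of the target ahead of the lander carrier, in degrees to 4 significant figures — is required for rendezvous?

φ = 102.2°

From Kepler's third law T² = 4π²r³/μ at r = 27260 km, T = 37.96 hours = 37.96 × 3600 s = 1.36656×10^5 s: μ = 4π²r³/T² = 42823.3 km³/s².
Transfer-ellipse semi-major axis a_t = (r₁ + r₂)/2 = (3910 + 27260)/2 = 15585 km.
Transfer time t = π√(a_t³/μ) = 29540 s.
The target's mean motion on its circular orbit is ω₂ = √(μ/r₂³) = 4.598×10^-5 rad/s.
Angle swept by the target during transfer: ω₂·t = 1.358 rad = 77.81°.
Arrival is 180° from departure on the ellipse, so φ = 180° − 77.81° = 102.2°.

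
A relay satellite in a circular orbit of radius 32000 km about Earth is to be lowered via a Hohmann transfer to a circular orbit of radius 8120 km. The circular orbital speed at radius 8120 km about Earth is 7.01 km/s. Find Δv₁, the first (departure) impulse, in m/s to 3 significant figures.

From the circular-orbit relation v² = μ/r at r = 8120 km: μ = v²r = (7.01)² × 8120 = 3.99018×10^5 km³/s².
Transfer-ellipse semi-major axis a_t = (r₁ + r₂)/2 = (32000 + 8120)/2 = 20060 km.
Circular speed at r = 32000 km: v_c = √(μ/r) = 3.5312 km/s.
Vis-viva on the transfer ellipse at r = 32000 km gives v_t = √[μ(2/r − 1/a_t)] = 2.2466 km/s.
Δv₁ = |v_t − v_c| = |2.2466 − 3.5312| = 1.285 km/s.

Δv₁ = 1280 m/s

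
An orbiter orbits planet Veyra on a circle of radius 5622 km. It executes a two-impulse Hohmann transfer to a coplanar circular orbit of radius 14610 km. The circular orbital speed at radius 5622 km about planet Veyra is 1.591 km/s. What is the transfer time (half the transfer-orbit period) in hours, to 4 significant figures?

From the circular-orbit relation v² = μ/r at r = 5622 km: μ = v²r = (1.591)² × 5622 = 14230.9 km³/s².
Transfer-ellipse semi-major axis a_t = (r₁ + r₂)/2 = (5622 + 14610)/2 = 10116 km.
Half the transfer-orbit period gives t = π√(a_t³/μ) = 26795 s.
Converting: 26795 s ÷ 3600 s/hour = 7.443 hours.

t = 7.443 hours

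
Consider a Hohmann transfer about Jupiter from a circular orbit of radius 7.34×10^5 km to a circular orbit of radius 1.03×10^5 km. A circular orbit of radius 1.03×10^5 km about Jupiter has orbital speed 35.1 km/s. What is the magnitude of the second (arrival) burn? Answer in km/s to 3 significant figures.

From the circular-orbit relation v² = μ/r at r = 1.03×10^5 km: μ = v²r = (35.1)² × 1.03×10^5 = 1.26897×10^8 km³/s².
Semi-major axis of the transfer orbit: a_t = (7.340×10^5 + 1.030×10^5)/2 = 4.185×10^5 km.
On the circular orbit at r = 1.030×10^5 km, v_c = √(μ/r) = 35.10 km/s.
Vis-viva on the transfer ellipse at r = 1.030×10^5 km gives v_t = √[μ(2/r − 1/a_t)] = 46.48 km/s.
Δv₂ = |v_t − v_c| = |46.48 − 35.10| = 11.38 km/s.

Δv₂ = 11.4 km/s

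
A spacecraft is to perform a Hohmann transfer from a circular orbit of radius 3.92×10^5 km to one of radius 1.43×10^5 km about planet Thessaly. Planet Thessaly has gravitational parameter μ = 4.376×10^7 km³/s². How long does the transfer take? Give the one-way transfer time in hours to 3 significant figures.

Transfer-ellipse semi-major axis a_t = (r₁ + r₂)/2 = (3.920×10^5 + 1.430×10^5)/2 = 2.675×10^5 km.
Transfer time t = π√(a_t³/μ) = π√((2.675×10^5)³ / 4.376×10^7) = 65705 s.
Converting: 65705 s ÷ 3600 s/hour = 18.3 hours.

t = 18.3 hours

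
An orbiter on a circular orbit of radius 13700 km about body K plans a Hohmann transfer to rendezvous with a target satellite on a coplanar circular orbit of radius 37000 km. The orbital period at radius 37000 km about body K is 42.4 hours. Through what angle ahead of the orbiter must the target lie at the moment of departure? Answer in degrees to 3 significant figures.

From Kepler's third law T² = 4π²r³/μ at r = 37000 km, T = 42.4 hours = 42.4 × 3600 s = 1.5264×10^5 s: μ = 4π²r³/T² = 85827.8 km³/s².
The Hohmann ellipse has a_t = (r₁ + r₂)/2 = 25350 km.
Transfer time t = π√(a_t³/μ) = 43282 s.
The target's mean motion on its circular orbit is ω₂ = √(μ/r₂³) = 4.1163×10^-5 rad/s.
Angle swept by the target during transfer: ω₂·t = 1.782 rad = 102.1°.
The orbiter traverses 180° on the transfer ellipse, so the target must lead by 180° − 102.1° = 77.9°.

φ = 77.9°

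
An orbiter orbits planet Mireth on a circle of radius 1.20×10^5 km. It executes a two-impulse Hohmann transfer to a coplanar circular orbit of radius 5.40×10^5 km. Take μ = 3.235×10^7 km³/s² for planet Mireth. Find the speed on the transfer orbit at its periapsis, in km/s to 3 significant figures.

The Hohmann ellipse has a_t = (r₁ + r₂)/2 = 3.300×10^5 km.
The periapsis of the transfer ellipse is at r = 1.200×10^5 km.
Applying v² = μ(2/r − 1/a_t): v = 21.00 km/s.

v = 21.0 km/s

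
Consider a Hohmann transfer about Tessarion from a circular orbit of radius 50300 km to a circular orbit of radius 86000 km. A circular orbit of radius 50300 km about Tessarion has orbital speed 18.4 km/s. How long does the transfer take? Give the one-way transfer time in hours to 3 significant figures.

t = 3.76 hours

From the circular-orbit relation v² = μ/r at r = 50300 km: μ = v²r = (18.4)² × 50300 = 1.70296×10^7 km³/s².
The Hohmann ellipse has a_t = (r₁ + r₂)/2 = 68150 km.
Transfer time t = π√(a_t³/μ) = π√((68150)³ / 1.70296×10^7) = 13540 s.
Converting: 13540 s ÷ 3600 s/hour = 3.76 hours.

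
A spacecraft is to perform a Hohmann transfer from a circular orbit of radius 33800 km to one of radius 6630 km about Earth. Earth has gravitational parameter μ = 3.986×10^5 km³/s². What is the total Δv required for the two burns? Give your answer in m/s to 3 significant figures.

Transfer-ellipse semi-major axis a_t = (r₁ + r₂)/2 = (33800 + 6630)/2 = 20215 km.
Circular speed at r₁: v₁ = √(μ/r₁) = √(3.986×10^5/33800) = 3.4341 km/s.
On the transfer ellipse at r₁, vis-viva equation gives v_a = √[μ(2/r₁ − 1/a_t)] = 1.9667 km/s.
First burn Δv₁ = |v_a − v₁| = 1.4674 km/s.
Circular speed at r₂: v₂ = √(μ/r₂) = 7.753752 km/s.
Transfer-orbit speed at r₂: v_p = √[μ(2/r₂ − 1/a_t)] = 10.02613 km/s.
Second burn Δv₂ = |v₂ − v_p| = 2.2724 km/s.
Δv = Δv₁ + Δv₂ = 1.4674 + 2.2724 = 3.740 km/s.

Δv = 3740 m/s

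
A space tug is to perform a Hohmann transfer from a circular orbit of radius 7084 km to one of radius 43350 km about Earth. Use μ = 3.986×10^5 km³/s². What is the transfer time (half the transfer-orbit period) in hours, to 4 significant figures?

t = 5.535 hours

Semi-major axis of the transfer orbit: a_t = (7084 + 43350)/2 = 25217 km.
Half the transfer-orbit period gives t = π√(a_t³/μ) = 19926 s.
Converting: 19926 s ÷ 3600 s/hour = 5.535 hours.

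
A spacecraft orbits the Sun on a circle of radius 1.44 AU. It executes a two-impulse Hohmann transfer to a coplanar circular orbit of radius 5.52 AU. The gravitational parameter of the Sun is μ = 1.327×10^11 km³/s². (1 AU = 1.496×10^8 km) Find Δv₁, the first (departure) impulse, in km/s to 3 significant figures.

In km: r₁ = 1.44 × 1.496×10^8 = 2.15424×10^8 km; r₂ = 5.52 × 1.496×10^8 = 8.25792×10^8 km.
Semi-major axis of the transfer orbit: a_t = (2.15424×10^8 + 8.25792×10^8)/2 = 5.20608×10^8 km.
On the circular orbit at r = 2.15424×10^8 km, v_c = √(μ/r) = 24.8192 km/s.
Vis-viva on the transfer ellipse at r = 2.15424×10^8 km gives v_t = √[μ(2/r − 1/a_t)] = 31.2585 km/s.
Δv₁ = |v_t − v_c| = |31.2585 − 24.8192| = 6.439 km/s.

Δv₁ = 6.44 km/s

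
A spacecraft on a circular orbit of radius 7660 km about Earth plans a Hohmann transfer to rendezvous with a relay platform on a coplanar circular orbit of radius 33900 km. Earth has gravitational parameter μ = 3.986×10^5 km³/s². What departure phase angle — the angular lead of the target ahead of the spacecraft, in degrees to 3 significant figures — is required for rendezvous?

The Hohmann ellipse has a_t = (r₁ + r₂)/2 = 20780 km.
The half-period of the transfer ellipse is t = π√(a_t³/μ) = 14905.60 s.
The target's mean motion on its circular orbit is ω₂ = √(μ/r₂³) = 1.011507×10^-4 rad/s.
Angle swept by the target during transfer: ω₂·t = 1.50771 rad = 86.39°.
Arrival is 180° from departure on the ellipse, so φ = 180° − 86.39° = 93.6°.

φ = 93.6°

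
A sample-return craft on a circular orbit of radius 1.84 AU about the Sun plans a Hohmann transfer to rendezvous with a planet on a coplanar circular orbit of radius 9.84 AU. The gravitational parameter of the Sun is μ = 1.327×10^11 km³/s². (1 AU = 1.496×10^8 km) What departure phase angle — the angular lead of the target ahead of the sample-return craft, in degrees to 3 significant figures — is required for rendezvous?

In km: r₁ = 1.84 × 1.496×10^8 = 2.75264×10^8 km; r₂ = 9.84 × 1.496×10^8 = 1.472064×10^9 km.
Semi-major axis of the transfer orbit: a_t = (2.75264×10^8 + 1.472064×10^9)/2 = 8.73664×10^8 km.
Transfer time t = π√(a_t³/μ) = 2.227×10^8 s.
Target angular speed ω₂ = √(μ/r₂³) = 6.450×10^-9 rad/s.
Angle swept by the target during transfer: ω₂·t = 1.4364 rad = 82.30°.
The sample-return craft traverses 180° on the transfer ellipse, so the target must lead by 180° − 82.30° = 97.7°.

φ = 97.7°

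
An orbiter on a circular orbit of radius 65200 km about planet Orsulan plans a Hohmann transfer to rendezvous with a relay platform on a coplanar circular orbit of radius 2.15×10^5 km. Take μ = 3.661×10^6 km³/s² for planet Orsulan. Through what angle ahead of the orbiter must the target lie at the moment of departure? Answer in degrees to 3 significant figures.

Transfer-ellipse semi-major axis a_t = (r₁ + r₂)/2 = (65200 + 2.150×10^5)/2 = 1.401×10^5 km.
The half-period of the transfer ellipse is t = π√(a_t³/μ) = 86101 s.
Target angular speed ω₂ = √(μ/r₂³) = 1.9193×10^-5 rad/s.
Angle swept by the target during transfer: ω₂·t = 1.6525 rad = 94.68°.
The orbiter traverses 180° on the transfer ellipse, so the target must lead by 180° − 94.68° = 85.3°.

φ = 85.3°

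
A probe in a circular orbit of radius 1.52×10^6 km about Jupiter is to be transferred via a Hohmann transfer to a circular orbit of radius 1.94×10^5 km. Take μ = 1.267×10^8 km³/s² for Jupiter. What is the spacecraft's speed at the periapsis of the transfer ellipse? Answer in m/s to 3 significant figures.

The Hohmann ellipse has a_t = (r₁ + r₂)/2 = 8.570×10^5 km.
The periapsis of the transfer ellipse is at r = 1.940×10^5 km.
Applying v² = μ(2/r − 1/a_t): v = 34.03 km/s.

v = 34000 m/s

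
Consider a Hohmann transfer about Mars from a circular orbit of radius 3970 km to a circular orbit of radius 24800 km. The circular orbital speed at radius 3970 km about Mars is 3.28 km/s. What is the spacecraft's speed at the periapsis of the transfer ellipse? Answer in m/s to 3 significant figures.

v = 4310 m/s

From the circular-orbit relation v² = μ/r at r = 3970 km: μ = v²r = (3.28)² × 3970 = 42710.8 km³/s².
Semi-major axis of the transfer orbit: a_t = (3970 + 24800)/2 = 14385 km.
The periapsis of the transfer ellipse is at r = 3970 km.
Vis-viva: v = √[μ(2/r − 1/a_t)] = √[42710.8 × (2/3970 − 1/14385)] = 4.307 km/s.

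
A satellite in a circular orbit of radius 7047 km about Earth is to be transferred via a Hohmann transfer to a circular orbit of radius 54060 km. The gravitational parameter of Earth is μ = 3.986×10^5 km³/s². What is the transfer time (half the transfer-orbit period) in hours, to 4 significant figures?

Transfer-ellipse semi-major axis a_t = (r₁ + r₂)/2 = (7047 + 54060)/2 = 30553.5 km.
Half the transfer-orbit period gives t = π√(a_t³/μ) = 26575 s.
Converting: 26575 s ÷ 3600 s/hour = 7.382 hours.

t = 7.382 hours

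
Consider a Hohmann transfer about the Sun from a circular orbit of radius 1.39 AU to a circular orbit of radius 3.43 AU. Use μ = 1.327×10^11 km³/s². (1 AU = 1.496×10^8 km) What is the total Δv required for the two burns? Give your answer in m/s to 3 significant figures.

In km: r₁ = 1.39 × 1.496×10^8 = 2.07944×10^8 km; r₂ = 3.43 × 1.496×10^8 = 5.13128×10^8 km.
Transfer-ellipse semi-major axis a_t = (r₁ + r₂)/2 = (2.07944×10^8 + 5.13128×10^8)/2 = 3.60536×10^8 km.
At r₁ the circular-orbit speed is v₁ = √(μ/r₁) = 25.2617 km/s.
Transfer-orbit speed at r₁ (vis-viva equation): v_p = √[μ(2/r₁ − 1/a_t)] = 30.1371 km/s.
First burn Δv₁ = |v_p − v₁| = 4.8754 km/s.
Circular speed at r₂: v₂ = √(μ/r₂) = 16.0814 km/s.
Transfer-orbit speed at r₂: v_a = √[μ(2/r₂ − 1/a_t)] = 12.2130 km/s.
Second burn Δv₂ = |v₂ − v_a| = 3.8684 km/s.
Δv = Δv₁ + Δv₂ = 4.8754 + 3.8684 = 8.744 km/s.

Δv = 8740 m/s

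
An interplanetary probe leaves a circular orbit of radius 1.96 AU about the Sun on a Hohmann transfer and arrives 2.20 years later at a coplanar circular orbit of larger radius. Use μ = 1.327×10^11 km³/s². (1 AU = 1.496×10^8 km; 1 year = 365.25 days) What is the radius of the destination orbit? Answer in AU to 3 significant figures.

In km: r₁ = 1.96 × 1.496×10^8 = 2.93216×10^8 km.
Transfer time t = 2.20 years × 365.25 × 86400 s = 6.942672×10^7 s, and t = π√(a_t³/μ).
So a_t = (μ t²/π²)^(1/3) = (1.327×10^11 × (6.942672×10^7)² / π²)^(1/3) = 4.0168×10^8 km.
Since a_t = (r₁ + r₂)/2, r₂ = 2a_t − r₁ = 2×4.0168×10^8 − 2.93216×10^8 = 5.10144×10^8 km.
In AU: r₂ = 5.10144×10^8 / 1.496×10^8 = 3.41 AU.

r₂ = 3.41 AU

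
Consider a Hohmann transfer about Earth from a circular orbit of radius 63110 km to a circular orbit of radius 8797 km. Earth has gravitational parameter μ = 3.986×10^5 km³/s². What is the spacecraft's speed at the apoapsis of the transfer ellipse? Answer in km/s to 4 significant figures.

v = 1.243 km/s

Semi-major axis of the transfer orbit: a_t = (63110 + 8797)/2 = 35953.5 km.
At apoapsis, r = 63110 km.
Applying v² = μ(2/r − 1/a_t): v = 1.243 km/s.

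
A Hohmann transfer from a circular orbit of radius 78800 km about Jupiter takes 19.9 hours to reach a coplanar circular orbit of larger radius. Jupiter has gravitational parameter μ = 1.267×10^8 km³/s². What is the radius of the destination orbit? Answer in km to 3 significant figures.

r₂ = 7.29×10^5 km

Transfer time t = 19.9 hours = 71640 s, and t = π√(a_t³/μ).
So a_t = (μ t²/π²)^(1/3) = (1.267×10^8 × (71640)² / π²)^(1/3) = 4.0389×10^5 km.
Since a_t = (r₁ + r₂)/2, r₂ = 2a_t − r₁ = 2×4.0389×10^5 − 78800 = 7.2898×10^5 km.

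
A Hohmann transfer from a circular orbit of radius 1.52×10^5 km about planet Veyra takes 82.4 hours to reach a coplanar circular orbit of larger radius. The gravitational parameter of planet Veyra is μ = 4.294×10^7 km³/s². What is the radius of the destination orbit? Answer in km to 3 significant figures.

Transfer time t = 82.4 hours = 2.9664×10^5 s, and t = π√(a_t³/μ).
So a_t = (μ t²/π²)^(1/3) = (4.294×10^7 × (2.9664×10^5)² / π²)^(1/3) = 7.2612×10^5 km.
Since a_t = (r₁ + r₂)/2, r₂ = 2a_t − r₁ = 2×7.2612×10^5 − 1.520×10^5 = 1.30024×10^6 km.

r₂ = 1.30×10^6 km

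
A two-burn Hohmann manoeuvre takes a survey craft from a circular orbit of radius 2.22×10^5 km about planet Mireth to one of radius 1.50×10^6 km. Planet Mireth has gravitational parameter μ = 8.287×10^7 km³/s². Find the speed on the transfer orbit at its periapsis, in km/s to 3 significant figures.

The Hohmann ellipse has a_t = (r₁ + r₂)/2 = 8.610×10^5 km.
The periapsis of the transfer ellipse is at r = 2.220×10^5 km.
From the vis-viva equation, v = √[μ(2/r − 1/a_t)] = 25.50 km/s.

v = 25.5 km/s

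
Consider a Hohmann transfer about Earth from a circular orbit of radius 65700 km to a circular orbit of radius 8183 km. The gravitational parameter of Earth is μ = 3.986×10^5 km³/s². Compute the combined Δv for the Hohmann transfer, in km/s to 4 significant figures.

Semi-major axis of the transfer orbit: a_t = (65700 + 8183)/2 = 36941.5 km.
Circular speed at r₁: v₁ = √(μ/r₁) = √(3.986×10^5/65700) = 2.463 km/s.
On the transfer ellipse at r₁, vis-viva equation gives v_a = √[μ(2/r₁ − 1/a_t)] = 1.159 km/s.
First burn Δv₁ = |v_a − v₁| = 1.304 km/s.
At r₂, v₂ = √(μ/r₂) = 6.9793 km/s.
Transfer-orbit speed at r₂: v_p = √[μ(2/r₂ − 1/a_t)] = 9.3076 km/s.
Second burn Δv₂ = |v₂ − v_p| = 2.328 km/s.
Δv = Δv₁ + Δv₂ = 1.304 + 2.328 = 3.632 km/s.

Δv = 3.632 km/s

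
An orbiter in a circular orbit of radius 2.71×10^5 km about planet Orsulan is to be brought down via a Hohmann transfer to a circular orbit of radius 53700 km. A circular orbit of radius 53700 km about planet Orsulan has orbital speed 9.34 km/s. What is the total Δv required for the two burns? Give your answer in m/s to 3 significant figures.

From the circular-orbit relation v² = μ/r at r = 53700 km: μ = v²r = (9.34)² × 53700 = 4.68455×10^6 km³/s².
The Hohmann ellipse has a_t = (r₁ + r₂)/2 = 1.6235×10^5 km.
Circular speed at r₁: v₁ = √(μ/r₁) = √(4.68455×10^6/2.710×10^5) = 4.1577 km/s.
On the transfer ellipse at r₁, v² = μ(2/r − 1/a) gives v_a = √[μ(2/r₁ − 1/a_t)] = 2.3912 km/s.
First burn Δv₁ = |v_a − v₁| = 1.7665 km/s.
At r₂, v₂ = √(μ/r₂) = 9.34000 km/s.
Transfer-orbit speed at r₂: v_p = √[μ(2/r₂ − 1/a_t)] = 12.0672 km/s.
Second burn Δv₂ = |v₂ − v_p| = 2.7272 km/s.
Δv = Δv₁ + Δv₂ = 1.7665 + 2.7272 = 4.494 km/s.

Δv = 4490 m/s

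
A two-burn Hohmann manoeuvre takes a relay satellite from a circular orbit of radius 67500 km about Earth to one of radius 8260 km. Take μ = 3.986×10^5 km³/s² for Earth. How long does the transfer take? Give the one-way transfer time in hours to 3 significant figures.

Transfer-ellipse semi-major axis a_t = (r₁ + r₂)/2 = (67500 + 8260)/2 = 37880 km.
By Kepler's third law the transfer-orbit period is T = 2π√(a_t³/μ), so t = T/2 = 36690 s.
Converting: 36690 s ÷ 3600 s/hour = 10.2 hours.

t = 10.2 hours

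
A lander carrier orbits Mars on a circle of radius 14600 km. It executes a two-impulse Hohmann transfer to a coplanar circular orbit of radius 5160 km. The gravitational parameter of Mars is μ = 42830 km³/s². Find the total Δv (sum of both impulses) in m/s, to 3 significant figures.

The Hohmann ellipse has a_t = (r₁ + r₂)/2 = 9880 km.
At r₁ the circular-orbit speed is v₁ = √(μ/r₁) = 1.713 km/s.
On the transfer ellipse at r₁, vis-viva gives v_a = √[μ(2/r₁ − 1/a_t)] = 1.238 km/s.
First burn Δv₁ = |v_a − v₁| = 0.4750 km/s.
Circular speed at r₂: v₂ = √(μ/r₂) = 2.8810 km/s.
Transfer-orbit speed at r₂: v_p = √[μ(2/r₂ − 1/a_t)] = 3.5022 km/s.
Second burn Δv₂ = |v₂ − v_p| = 0.6212 km/s.
Total Δv = Δv₁ + Δv₂ = 1.096 km/s.

Δv = 1100 m/s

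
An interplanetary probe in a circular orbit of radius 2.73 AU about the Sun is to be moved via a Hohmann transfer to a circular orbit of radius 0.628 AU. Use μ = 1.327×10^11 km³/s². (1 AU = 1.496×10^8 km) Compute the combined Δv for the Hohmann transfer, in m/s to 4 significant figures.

In km: r₁ = 2.73 × 1.496×10^8 = 4.08408×10^8 km; r₂ = 0.628 × 1.496×10^8 = 9.39488×10^7 km.
Semi-major axis of the transfer orbit: a_t = (4.08408×10^8 + 9.39488×10^7)/2 = 2.511784×10^8 km.
At r₁ the circular-orbit speed is v₁ = √(μ/r₁) = 18.0255 km/s.
On the transfer ellipse at r₁, vis-viva equation gives v_a = √[μ(2/r₁ − 1/a_t)] = 11.0241 km/s.
First burn Δv₁ = |v_a − v₁| = 7.001 km/s.
At r₂, v₂ = √(μ/r₂) = 37.58 km/s.
Transfer-orbit speed at r₂: v_p = √[μ(2/r₂ − 1/a_t)] = 47.92 km/s.
Second burn Δv₂ = |v₂ − v_p| = 10.34 km/s.
Total Δv = Δv₁ + Δv₂ = 17.34 km/s.

Δv = 17340 m/s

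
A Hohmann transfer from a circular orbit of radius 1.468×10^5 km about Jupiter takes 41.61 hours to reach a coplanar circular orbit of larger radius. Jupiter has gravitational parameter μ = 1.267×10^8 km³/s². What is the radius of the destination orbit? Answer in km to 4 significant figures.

Transfer time t = 41.61 hours = 1.49796×10^5 s, and t = π√(a_t³/μ).
So a_t = (μ t²/π²)^(1/3) = (1.267×10^8 × (1.49796×10^5)² / π²)^(1/3) = 6.6043×10^5 km.
Since a_t = (r₁ + r₂)/2, r₂ = 2a_t − r₁ = 2×6.6043×10^5 − 1.468×10^5 = 1.17406×10^6 km.

r₂ = 1.174×10^6 km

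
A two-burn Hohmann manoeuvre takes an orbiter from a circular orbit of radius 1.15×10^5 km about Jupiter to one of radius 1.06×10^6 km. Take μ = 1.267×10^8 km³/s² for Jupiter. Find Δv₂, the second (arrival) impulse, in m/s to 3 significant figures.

Transfer-ellipse semi-major axis a_t = (r₁ + r₂)/2 = (1.150×10^5 + 1.060×10^6)/2 = 5.875×10^5 km.
On the circular orbit at r = 1.060×10^6 km, v_c = √(μ/r) = 10.933 km/s.
Vis-viva on the transfer ellipse at r = 1.060×10^6 km gives v_t = √[μ(2/r − 1/a_t)] = 4.8370 km/s.
Δv₂ = |v_t − v_c| = |4.8370 − 10.933| = 6.096 km/s.

Δv₂ = 6100 m/s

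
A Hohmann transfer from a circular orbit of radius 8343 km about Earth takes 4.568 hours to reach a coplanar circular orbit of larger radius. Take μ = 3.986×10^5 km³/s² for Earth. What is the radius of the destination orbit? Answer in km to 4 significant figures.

r₂ = 36030 km

Transfer time t = 4.568 hours = 16444.8 s, and t = π√(a_t³/μ).
So a_t = (μ t²/π²)^(1/3) = (3.986×10^5 × (16444.8)² / π²)^(1/3) = 22187 km.
Since a_t = (r₁ + r₂)/2, r₂ = 2a_t − r₁ = 2×22187 − 8343 = 36031 km.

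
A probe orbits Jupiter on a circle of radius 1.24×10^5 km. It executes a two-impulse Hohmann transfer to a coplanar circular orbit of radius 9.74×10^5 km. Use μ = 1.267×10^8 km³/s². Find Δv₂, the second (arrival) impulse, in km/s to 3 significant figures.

Transfer-ellipse semi-major axis a_t = (r₁ + r₂)/2 = (1.240×10^5 + 9.740×10^5)/2 = 5.490×10^5 km.
Circular speed at r = 9.740×10^5 km: v_c = √(μ/r) = 11.405 km/s.
Transfer-orbit speed at the same r (vis-viva, a = a_t): v_t = √[μ(2/r − 1/a_t)] = 5.4204 km/s.
Δv₂ = |v_t − v_c| = |5.4204 − 11.405| = 5.985 km/s.

Δv₂ = 5.98 km/s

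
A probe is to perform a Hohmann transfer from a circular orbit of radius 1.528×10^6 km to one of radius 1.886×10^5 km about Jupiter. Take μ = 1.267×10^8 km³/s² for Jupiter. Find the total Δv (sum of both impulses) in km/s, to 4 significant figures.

Δv = 13.50 km/s

Transfer-ellipse semi-major axis a_t = (r₁ + r₂)/2 = (1.528×10^6 + 1.886×10^5)/2 = 8.583×10^5 km.
Circular speed at r₁: v₁ = √(μ/r₁) = √(1.267×10^8/1.528×10^6) = 9.106 km/s.
Transfer-orbit speed at r₁ (vis-viva): v_a = √[μ(2/r₁ − 1/a_t)] = 4.269 km/s.
First burn Δv₁ = |v_a − v₁| = 4.837 km/s.
Circular speed at r₂: v₂ = √(μ/r₂) = 25.919 km/s.
Transfer-orbit speed at r₂: v_p = √[μ(2/r₂ − 1/a_t)] = 34.583 km/s.
Second burn Δv₂ = |v₂ − v_p| = 8.664 km/s.
Total Δv = Δv₁ + Δv₂ = 13.50 km/s.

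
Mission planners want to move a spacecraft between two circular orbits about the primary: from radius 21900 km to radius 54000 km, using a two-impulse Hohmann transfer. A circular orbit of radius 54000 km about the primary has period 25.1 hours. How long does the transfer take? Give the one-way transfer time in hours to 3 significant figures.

t = 7.39 hours

From Kepler's third law T² = 4π²r³/μ at r = 54000 km, T = 25.1 hours = 25.1 × 3600 s = 90360 s: μ = 4π²r³/T² = 7.61357×10^5 km³/s².
Semi-major axis of the transfer orbit: a_t = (21900 + 54000)/2 = 37950 km.
By Kepler's third law the transfer-orbit period is T = 2π√(a_t³/μ), so t = T/2 = 26620 s.
Converting: 26620 s ÷ 3600 s/hour = 7.39 hours.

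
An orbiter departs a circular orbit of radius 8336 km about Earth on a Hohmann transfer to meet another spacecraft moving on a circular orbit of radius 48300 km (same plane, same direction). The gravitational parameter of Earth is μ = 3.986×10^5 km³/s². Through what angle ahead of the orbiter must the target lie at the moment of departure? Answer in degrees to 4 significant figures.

φ = 99.19°

Semi-major axis of the transfer orbit: a_t = (8336 + 48300)/2 = 28318 km.
Transfer time t = π√(a_t³/μ) = 23712.4 s.
The target's mean motion on its circular orbit is ω₂ = √(μ/r₂³) = 5.94768×10^-5 rad/s.
Angle swept by the target during transfer: ω₂·t = 1.41034 rad = 80.81°.
The orbiter traverses 180° on the transfer ellipse, so the target must lead by 180° − 80.81° = 99.19°.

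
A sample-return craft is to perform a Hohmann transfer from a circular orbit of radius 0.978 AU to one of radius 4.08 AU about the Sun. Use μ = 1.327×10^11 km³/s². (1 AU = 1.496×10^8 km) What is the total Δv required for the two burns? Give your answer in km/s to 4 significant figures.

In km: r₁ = 0.978 × 1.496×10^8 = 1.463088×10^8 km; r₂ = 4.08 × 1.496×10^8 = 6.10368×10^8 km.
Semi-major axis of the transfer orbit: a_t = (1.463088×10^8 + 6.10368×10^8)/2 = 3.783384×10^8 km.
Circular speed at r₁: v₁ = √(μ/r₁) = √(1.327×10^11/1.463088×10^8) = 30.116 km/s.
On the transfer ellipse at r₁, v² = μ(2/r − 1/a) gives v_p = √[μ(2/r₁ − 1/a_t)] = 38.252 km/s.
First burn Δv₁ = |v_p − v₁| = 8.136 km/s.
At r₂, v₂ = √(μ/r₂) = 14.745 km/s.
Transfer-orbit speed at r₂: v_a = √[μ(2/r₂ − 1/a_t)] = 9.1693 km/s.
Second burn Δv₂ = |v₂ − v_a| = 5.576 km/s.
Δv = Δv₁ + Δv₂ = 8.136 + 5.576 = 13.71 km/s.

Δv = 13.71 km/s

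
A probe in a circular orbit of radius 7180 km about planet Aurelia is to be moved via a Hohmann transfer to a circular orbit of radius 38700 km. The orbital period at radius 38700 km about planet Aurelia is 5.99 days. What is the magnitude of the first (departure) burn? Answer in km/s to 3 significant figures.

Δv₁ = 0.326 km/s

From Kepler's third law T² = 4π²r³/μ at r = 38700 km, T = 5.99 days = 5.99 × 86400 s = 5.17536×10^5 s: μ = 4π²r³/T² = 8543.02 km³/s².
Transfer-ellipse semi-major axis a_t = (r₁ + r₂)/2 = (7180 + 38700)/2 = 22940 km.
Circular speed at r = 7180 km: v_c = √(μ/r) = 1.091 km/s.
Transfer-orbit speed at the same r (vis-viva, a = a_t): v_t = √[μ(2/r − 1/a_t)] = 1.417 km/s.
Δv₁ = |v_t − v_c| = |1.417 − 1.091| = 0.3260 km/s.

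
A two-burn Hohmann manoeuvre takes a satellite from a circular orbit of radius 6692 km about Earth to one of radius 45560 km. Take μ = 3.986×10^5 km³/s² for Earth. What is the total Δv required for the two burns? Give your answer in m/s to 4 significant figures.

Δv = 3935 m/s

Semi-major axis of the transfer orbit: a_t = (6692 + 45560)/2 = 26126 km.
Circular speed at r₁: v₁ = √(μ/r₁) = √(3.986×10^5/6692) = 7.7177 km/s.
On the transfer ellipse at r₁, v² = μ(2/r − 1/a) gives v_p = √[μ(2/r₁ − 1/a_t)] = 10.192 km/s.
First burn Δv₁ = |v_p − v₁| = 2.474 km/s.
Circular speed at r₂: v₂ = √(μ/r₂) = 2.958 km/s.
Transfer-orbit speed at r₂: v_a = √[μ(2/r₂ − 1/a_t)] = 1.497 km/s.
Second burn Δv₂ = |v₂ − v_a| = 1.461 km/s.
Total Δv = Δv₁ + Δv₂ = 3.935 km/s.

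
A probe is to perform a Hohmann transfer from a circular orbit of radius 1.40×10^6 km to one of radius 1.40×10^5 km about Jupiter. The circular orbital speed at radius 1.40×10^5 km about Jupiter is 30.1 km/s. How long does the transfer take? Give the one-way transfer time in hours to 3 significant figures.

t = 52.4 hours

From the circular-orbit relation v² = μ/r at r = 1.40×10^5 km: μ = v²r = (30.1)² × 1.40×10^5 = 1.26841×10^8 km³/s².
The Hohmann ellipse has a_t = (r₁ + r₂)/2 = 7.700×10^5 km.
Half the transfer-orbit period gives t = π√(a_t³/μ) = 1.885×10^5 s.
Converting: 1.885×10^5 s ÷ 3600 s/hour = 52.4 hours.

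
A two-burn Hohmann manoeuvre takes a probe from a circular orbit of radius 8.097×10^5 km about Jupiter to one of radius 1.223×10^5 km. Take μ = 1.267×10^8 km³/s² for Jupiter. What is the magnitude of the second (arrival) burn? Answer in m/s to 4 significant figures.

Δv₂ = 10240 m/s

The Hohmann ellipse has a_t = (r₁ + r₂)/2 = 4.660×10^5 km.
Circular speed at r = 1.223×10^5 km: v_c = √(μ/r) = 32.19 km/s.
Transfer-orbit speed at the same r (vis-viva, a = a_t): v_t = √[μ(2/r − 1/a_t)] = 42.43 km/s.
Δv₂ = |v_t − v_c| = |42.43 − 32.19| = 10.24 km/s.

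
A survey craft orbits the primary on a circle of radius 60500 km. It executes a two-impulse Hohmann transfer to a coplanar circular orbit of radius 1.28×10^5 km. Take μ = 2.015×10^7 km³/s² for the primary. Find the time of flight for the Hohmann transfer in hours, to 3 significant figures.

t = 5.63 hours

Transfer-ellipse semi-major axis a_t = (r₁ + r₂)/2 = (60500 + 1.280×10^5)/2 = 94250 km.
Half the transfer-orbit period gives t = π√(a_t³/μ) = 20250.4 s.
Converting: 20250.4 s ÷ 3600 s/hour = 5.63 hours.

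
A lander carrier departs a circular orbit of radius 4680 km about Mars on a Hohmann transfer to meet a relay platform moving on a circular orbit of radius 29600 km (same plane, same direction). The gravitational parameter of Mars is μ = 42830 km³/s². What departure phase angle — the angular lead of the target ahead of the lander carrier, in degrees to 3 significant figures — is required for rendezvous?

φ = 101°

Transfer-ellipse semi-major axis a_t = (r₁ + r₂)/2 = (4680 + 29600)/2 = 17140 km.
Transfer time t = π√(a_t³/μ) = 34064 s.
The target's mean motion on its circular orbit is ω₂ = √(μ/r₂³) = 4.0638×10^-5 rad/s.
Angle swept by the target during transfer: ω₂·t = 1.3843 rad = 79.31°.
Arrival is 180° from departure on the ellipse, so φ = 180° − 79.31° = 101°.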